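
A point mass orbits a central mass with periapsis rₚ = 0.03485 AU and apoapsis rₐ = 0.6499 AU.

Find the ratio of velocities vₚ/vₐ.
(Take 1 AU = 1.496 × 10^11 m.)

Convert to SI: rₚ = 0.03485 AU = 5.21356e+09 m; rₐ = 0.6499 AU = 9.7225e+10 m.
Conservation of angular momentum gives rₚvₚ = rₐvₐ, so vₚ/vₐ = rₐ/rₚ.
vₚ/vₐ = 9.7225e+10 / 5.21356e+09 ≈ 18.65.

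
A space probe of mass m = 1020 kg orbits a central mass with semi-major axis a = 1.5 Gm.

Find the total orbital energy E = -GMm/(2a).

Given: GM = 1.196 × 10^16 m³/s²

Convert to SI: a = 1.5 Gm = 1.5e+09 m.
E = −GMm / (2a).
E = −1.196e+16 · 1020 / (2 · 1.5e+09) J ≈ -4.066e+09 J = -4.066 GJ.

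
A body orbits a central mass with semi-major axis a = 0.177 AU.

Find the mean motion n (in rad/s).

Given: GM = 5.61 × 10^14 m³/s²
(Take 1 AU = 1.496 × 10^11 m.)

Convert to SI: a = 0.177 AU = 2.64792e+10 m.
n = √(GM / a³).
n = √(5.61e+14 / (2.64792e+10)³) rad/s ≈ 5.497e-09 rad/s.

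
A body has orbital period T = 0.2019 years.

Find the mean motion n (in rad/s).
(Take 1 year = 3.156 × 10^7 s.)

Convert to SI: T = 0.2019 years = 6.37196e+06 s.
n = 2π / T.
n = 2π / 6.37196e+06 s ≈ 9.861e-07 rad/s.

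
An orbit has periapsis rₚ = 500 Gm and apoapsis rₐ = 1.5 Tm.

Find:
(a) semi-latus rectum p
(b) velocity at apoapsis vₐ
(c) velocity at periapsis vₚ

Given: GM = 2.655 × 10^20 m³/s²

Convert to SI: rₚ = 500 Gm = 5e+11 m; rₐ = 1.5 Tm = 1.5e+12 m.
(a) From a = (rₚ + rₐ)/2 = 1e+12 m and e = (rₐ − rₚ)/(rₐ + rₚ) = 0.5, p = a(1 − e²) = 1e+12 · (1 − (0.5)²) ≈ 7.5e+11 m
(b) With a = (rₚ + rₐ)/2 = 1e+12 m, vₐ = √(GM (2/rₐ − 1/a)) = √(2.655e+20 · (2/1.5e+12 − 1/1e+12)) m/s ≈ 9407 m/s
(c) With a = (rₚ + rₐ)/2 = 1e+12 m, vₚ = √(GM (2/rₚ − 1/a)) = √(2.655e+20 · (2/5e+11 − 1/1e+12)) m/s ≈ 2.822e+04 m/s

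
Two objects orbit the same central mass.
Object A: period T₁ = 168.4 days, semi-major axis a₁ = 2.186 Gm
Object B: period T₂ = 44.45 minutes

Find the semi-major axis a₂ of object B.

Convert to SI: T₁ = 168.4 days = 1.45498e+07 s; a₁ = 2.186 Gm = 2.186e+09 m; T₂ = 44.45 minutes = 2667 s.
Kepler's third law: (T₁/T₂)² = (a₁/a₂)³ ⇒ a₂ = a₁ · (T₂/T₁)^(2/3).
T₂/T₁ = 2667 / 1.45498e+07 = 0.000183302.
a₂ = 2.186e+09 · (0.000183302)^(2/3) m ≈ 7.054e+06 m = 7.054 Mm.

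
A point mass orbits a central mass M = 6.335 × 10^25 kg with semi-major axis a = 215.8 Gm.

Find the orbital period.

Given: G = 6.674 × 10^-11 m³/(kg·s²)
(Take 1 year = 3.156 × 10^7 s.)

Convert to SI: a = 215.8 Gm = 2.158e+11 m.
GM = G · M = 6.674e-11 · 6.335e+25 = 4.22798e+15 m³/s².
Kepler's third law: T = 2π √(a³ / GM).
Substituting a = 2.158e+11 m and GM = 4.22798e+15 m³/s²:
T = 2π √((2.158e+11)³ / 4.22798e+15) s
T ≈ 9.687e+09 s = 306.9 years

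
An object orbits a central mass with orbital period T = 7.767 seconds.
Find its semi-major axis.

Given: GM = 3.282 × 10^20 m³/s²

Invert Kepler's third law: a = (GM · T² / (4π²))^(1/3).
Substituting T = 7.767 s and GM = 3.282e+20 m³/s²:
a = (3.282e+20 · (7.767)² / (4π²))^(1/3) m
a ≈ 7.945e+06 m = 7.945 Mm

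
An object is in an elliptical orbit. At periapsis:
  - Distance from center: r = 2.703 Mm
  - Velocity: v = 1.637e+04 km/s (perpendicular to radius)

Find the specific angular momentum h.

Convert to SI: r = 2.703 Mm = 2.703e+06 m; v = 1.637e+04 km/s = 1.637e+07 m/s.
With v perpendicular to r, h = r · v.
h = 2.703e+06 · 1.637e+07 m²/s ≈ 4.425e+13 m²/s.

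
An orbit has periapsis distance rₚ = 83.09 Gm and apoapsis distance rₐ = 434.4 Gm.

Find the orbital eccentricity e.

Convert to SI: rₚ = 83.09 Gm = 8.309e+10 m; rₐ = 434.4 Gm = 4.344e+11 m.
e = (rₐ − rₚ) / (rₐ + rₚ).
e = (4.344e+11 − 8.309e+10) / (4.344e+11 + 8.309e+10) = 3.5131e+11 / 5.1749e+11 ≈ 0.6789.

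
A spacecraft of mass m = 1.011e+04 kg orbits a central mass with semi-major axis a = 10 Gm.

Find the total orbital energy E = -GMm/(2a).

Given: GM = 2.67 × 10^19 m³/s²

Convert to SI: a = 10 Gm = 1e+10 m.
E = −GMm / (2a).
E = −2.67e+19 · 1.011e+04 / (2 · 1e+10) J ≈ -1.35e+13 J = -13.5 TJ.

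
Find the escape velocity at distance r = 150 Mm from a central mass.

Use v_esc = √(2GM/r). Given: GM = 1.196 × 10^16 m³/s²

Convert to SI: r = 150 Mm = 1.5e+08 m.
Escape velocity comes from setting total energy to zero: ½v² − GM/r = 0 ⇒ v_esc = √(2GM / r).
v_esc = √(2 · 1.196e+16 / 1.5e+08) m/s ≈ 1.263e+04 m/s = 12.63 km/s.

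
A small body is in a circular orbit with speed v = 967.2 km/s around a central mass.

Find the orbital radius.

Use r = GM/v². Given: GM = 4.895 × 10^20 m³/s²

Convert to SI: v = 967.2 km/s = 967200 m/s.
For a circular orbit, v² = GM / r, so r = GM / v².
r = 4.895e+20 / (967200)² m ≈ 5.233e+08 m = 5.233 × 10^8 m.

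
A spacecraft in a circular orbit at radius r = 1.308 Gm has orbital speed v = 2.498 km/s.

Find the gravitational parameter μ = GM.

Convert to SI: r = 1.308 Gm = 1.308e+09 m; v = 2.498 km/s = 2498 m/s.
For a circular orbit v² = GM/r, so GM = v² · r.
GM = (2498)² · 1.308e+09 m³/s² ≈ 8.162e+15 m³/s² = 8.162 × 10^15 m³/s².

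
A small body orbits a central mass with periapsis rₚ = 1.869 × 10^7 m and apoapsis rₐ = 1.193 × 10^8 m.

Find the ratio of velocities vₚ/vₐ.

Conservation of angular momentum gives rₚvₚ = rₐvₐ, so vₚ/vₐ = rₐ/rₚ.
vₚ/vₐ = 1.193e+08 / 1.869e+07 ≈ 6.383.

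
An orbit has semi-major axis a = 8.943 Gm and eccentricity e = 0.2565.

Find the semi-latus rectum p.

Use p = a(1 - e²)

Convert to SI: a = 8.943 Gm = 8.943e+09 m.
p = a (1 − e²).
p = 8.943e+09 · (1 − (0.2565)²) = 8.943e+09 · 0.934208 ≈ 8.355e+09 m = 8.355 Gm.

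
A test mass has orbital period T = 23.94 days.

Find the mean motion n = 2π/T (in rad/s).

Convert to SI: T = 23.94 days = 2.06842e+06 s.
n = 2π / T.
n = 2π / 2.06842e+06 s ≈ 3.038e-06 rad/s.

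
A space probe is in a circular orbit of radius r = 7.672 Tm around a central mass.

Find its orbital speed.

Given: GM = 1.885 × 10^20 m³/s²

Convert to SI: r = 7.672 Tm = 7.672e+12 m.
For a circular orbit, gravity supplies the centripetal force, so v = √(GM / r).
v = √(1.885e+20 / 7.672e+12) m/s ≈ 4957 m/s = 4.957 km/s.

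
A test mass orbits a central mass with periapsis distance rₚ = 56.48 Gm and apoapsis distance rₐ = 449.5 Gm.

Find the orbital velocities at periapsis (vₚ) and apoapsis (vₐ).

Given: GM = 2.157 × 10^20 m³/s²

Convert to SI: rₚ = 56.48 Gm = 5.648e+10 m; rₐ = 449.5 Gm = 4.495e+11 m.
Use the vis-viva equation v² = GM(2/r − 1/a) with a = (rₚ + rₐ)/2 = (5.648e+10 + 4.495e+11)/2 = 2.5299e+11 m.
vₚ = √(GM · (2/rₚ − 1/a)) = √(2.157e+20 · (2/5.648e+10 − 1/2.5299e+11)) m/s ≈ 8.237e+04 m/s = 82.37 km/s.
vₐ = √(GM · (2/rₐ − 1/a)) = √(2.157e+20 · (2/4.495e+11 − 1/2.5299e+11)) m/s ≈ 1.035e+04 m/s = 10.35 km/s.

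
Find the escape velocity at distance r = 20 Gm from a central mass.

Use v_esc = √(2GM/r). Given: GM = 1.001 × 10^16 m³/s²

Convert to SI: r = 20 Gm = 2e+10 m.
Escape velocity comes from setting total energy to zero: ½v² − GM/r = 0 ⇒ v_esc = √(2GM / r).
v_esc = √(2 · 1.001e+16 / 2e+10) m/s ≈ 1000 m/s = 1 km/s.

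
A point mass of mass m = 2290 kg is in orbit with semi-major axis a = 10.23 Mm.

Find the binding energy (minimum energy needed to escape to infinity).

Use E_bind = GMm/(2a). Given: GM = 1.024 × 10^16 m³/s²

Convert to SI: a = 10.23 Mm = 1.023e+07 m.
Total orbital energy is E = −GMm/(2a); binding energy is E_bind = −E = GMm/(2a).
E_bind = 1.024e+16 · 2290 / (2 · 1.023e+07) J ≈ 1.146e+12 J = 1.146 TJ.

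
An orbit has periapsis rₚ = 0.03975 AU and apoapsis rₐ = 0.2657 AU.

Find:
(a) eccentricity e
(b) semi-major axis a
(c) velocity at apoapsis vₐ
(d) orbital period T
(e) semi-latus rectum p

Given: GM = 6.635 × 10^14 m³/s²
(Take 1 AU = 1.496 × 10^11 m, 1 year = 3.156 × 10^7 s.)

Convert to SI: rₚ = 0.03975 AU = 5.9466e+09 m; rₐ = 0.2657 AU = 3.97487e+10 m.
(a) e = (rₐ − rₚ)/(rₐ + rₚ) = (3.97487e+10 − 5.9466e+09)/(3.97487e+10 + 5.9466e+09) ≈ 0.7397
(b) a = (rₚ + rₐ)/2 = (5.9466e+09 + 3.97487e+10)/2 ≈ 2.285e+10 m
(c) With a = (rₚ + rₐ)/2 = 2.28477e+10 m, vₐ = √(GM (2/rₐ − 1/a)) = √(6.635e+14 · (2/3.97487e+10 − 1/2.28477e+10)) m/s ≈ 65.91 m/s
(d) With a = (rₚ + rₐ)/2 = 2.28477e+10 m, T = 2π √(a³/GM) = 2π √((2.28477e+10)³/6.635e+14) s ≈ 8.424e+08 s
(e) From a = (rₚ + rₐ)/2 = 2.28477e+10 m and e = (rₐ − rₚ)/(rₐ + rₚ) = 0.739728, p = a(1 − e²) = 2.28477e+10 · (1 − (0.739728)²) ≈ 1.035e+10 m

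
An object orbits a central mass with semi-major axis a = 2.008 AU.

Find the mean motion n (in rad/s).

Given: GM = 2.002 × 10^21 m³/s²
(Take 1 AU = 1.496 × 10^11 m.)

Convert to SI: a = 2.008 AU = 3.00397e+11 m.
n = √(GM / a³).
n = √(2.002e+21 / (3.00397e+11)³) rad/s ≈ 2.718e-07 rad/s.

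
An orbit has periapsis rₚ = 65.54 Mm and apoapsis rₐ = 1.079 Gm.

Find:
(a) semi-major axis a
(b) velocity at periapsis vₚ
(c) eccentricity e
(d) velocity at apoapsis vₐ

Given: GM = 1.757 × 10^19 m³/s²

Convert to SI: rₚ = 65.54 Mm = 6.554e+07 m; rₐ = 1.079 Gm = 1.079e+09 m.
(a) a = (rₚ + rₐ)/2 = (6.554e+07 + 1.079e+09)/2 ≈ 5.723e+08 m
(b) With a = (rₚ + rₐ)/2 = 5.7227e+08 m, vₚ = √(GM (2/rₚ − 1/a)) = √(1.757e+19 · (2/6.554e+07 − 1/5.7227e+08)) m/s ≈ 7.11e+05 m/s
(c) e = (rₐ − rₚ)/(rₐ + rₚ) = (1.079e+09 − 6.554e+07)/(1.079e+09 + 6.554e+07) ≈ 0.8855
(d) With a = (rₚ + rₐ)/2 = 5.7227e+08 m, vₐ = √(GM (2/rₐ − 1/a)) = √(1.757e+19 · (2/1.079e+09 − 1/5.7227e+08)) m/s ≈ 4.318e+04 m/s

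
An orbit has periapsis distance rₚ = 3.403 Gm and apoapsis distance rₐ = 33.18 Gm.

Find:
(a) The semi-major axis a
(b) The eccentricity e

Convert to SI: rₚ = 3.403 Gm = 3.403e+09 m; rₐ = 33.18 Gm = 3.318e+10 m.
(a) a = (rₚ + rₐ) / 2 = (3.403e+09 + 3.318e+10) / 2 ≈ 1.829e+10 m = 18.29 Gm.
(b) e = (rₐ − rₚ) / (rₐ + rₚ) = (3.318e+10 − 3.403e+09) / (3.318e+10 + 3.403e+09) ≈ 0.814.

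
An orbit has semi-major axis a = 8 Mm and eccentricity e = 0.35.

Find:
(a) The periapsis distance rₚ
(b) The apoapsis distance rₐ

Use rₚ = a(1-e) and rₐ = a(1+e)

Convert to SI: a = 8 Mm = 8e+06 m.
(a) rₚ = a(1 − e) = 8e+06 · (1 − 0.35) = 8e+06 · 0.65 ≈ 5.2e+06 m = 5.2 Mm.
(b) rₐ = a(1 + e) = 8e+06 · (1 + 0.35) = 8e+06 · 1.35 ≈ 1.08e+07 m = 10.8 Mm.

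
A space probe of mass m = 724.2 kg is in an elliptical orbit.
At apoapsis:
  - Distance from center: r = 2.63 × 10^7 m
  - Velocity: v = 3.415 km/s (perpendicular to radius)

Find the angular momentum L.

Convert to SI: v = 3.415 km/s = 3415 m/s.
Since v is perpendicular to r, L = m · v · r.
L = 724.2 · 3415 · 2.63e+07 kg·m²/s ≈ 6.504e+13 kg·m²/s.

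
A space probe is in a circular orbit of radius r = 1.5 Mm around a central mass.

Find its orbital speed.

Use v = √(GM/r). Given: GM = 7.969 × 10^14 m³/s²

Convert to SI: r = 1.5 Mm = 1.5e+06 m.
For a circular orbit, gravity supplies the centripetal force, so v = √(GM / r).
v = √(7.969e+14 / 1.5e+06) m/s ≈ 2.305e+04 m/s = 23.05 km/s.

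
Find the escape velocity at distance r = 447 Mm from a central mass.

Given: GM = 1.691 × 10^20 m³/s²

Convert to SI: r = 447 Mm = 4.47e+08 m.
Escape velocity comes from setting total energy to zero: ½v² − GM/r = 0 ⇒ v_esc = √(2GM / r).
v_esc = √(2 · 1.691e+20 / 4.47e+08) m/s ≈ 8.698e+05 m/s = 869.8 km/s.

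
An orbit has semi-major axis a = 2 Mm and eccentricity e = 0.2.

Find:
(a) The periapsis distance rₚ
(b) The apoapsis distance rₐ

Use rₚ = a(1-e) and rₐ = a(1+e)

Convert to SI: a = 2 Mm = 2e+06 m.
(a) rₚ = a(1 − e) = 2e+06 · (1 − 0.2) = 2e+06 · 0.8 ≈ 1.6e+06 m = 1.6 Mm.
(b) rₐ = a(1 + e) = 2e+06 · (1 + 0.2) = 2e+06 · 1.2 ≈ 2.4e+06 m = 2.4 Mm.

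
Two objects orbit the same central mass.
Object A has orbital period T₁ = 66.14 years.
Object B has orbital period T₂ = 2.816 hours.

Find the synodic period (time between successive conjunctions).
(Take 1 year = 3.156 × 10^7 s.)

Convert to SI: T₁ = 66.14 years = 2.08738e+09 s; T₂ = 2.816 hours = 10137.6 s.
T_syn = |T₁ · T₂ / (T₁ − T₂)|.
T_syn = |2.08738e+09 · 10137.6 / (2.08738e+09 − 10137.6)| s ≈ 1.014e+04 s = 2.816 hours.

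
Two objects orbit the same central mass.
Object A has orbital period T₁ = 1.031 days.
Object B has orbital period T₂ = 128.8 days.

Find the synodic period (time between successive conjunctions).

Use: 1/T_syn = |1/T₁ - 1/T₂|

Convert to SI: T₁ = 1.031 days = 89078.4 s; T₂ = 128.8 days = 1.11283e+07 s.
T_syn = |T₁ · T₂ / (T₁ − T₂)|.
T_syn = |89078.4 · 1.11283e+07 / (89078.4 − 1.11283e+07)| s ≈ 8.98e+04 s = 1.039 days.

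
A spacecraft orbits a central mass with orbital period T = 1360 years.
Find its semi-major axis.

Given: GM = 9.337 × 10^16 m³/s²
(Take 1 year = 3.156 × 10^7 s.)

Convert to SI: T = 1360 years = 4.29216e+10 s.
Invert Kepler's third law: a = (GM · T² / (4π²))^(1/3).
Substituting T = 4.29216e+10 s and GM = 9.337e+16 m³/s²:
a = (9.337e+16 · (4.29216e+10)² / (4π²))^(1/3) m
a ≈ 1.633e+12 m = 1.633 × 10^12 m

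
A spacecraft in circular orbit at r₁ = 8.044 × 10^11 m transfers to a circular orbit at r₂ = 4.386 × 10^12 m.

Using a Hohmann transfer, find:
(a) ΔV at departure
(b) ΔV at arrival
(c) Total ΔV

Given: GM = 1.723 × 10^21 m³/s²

Transfer semi-major axis: a_t = (r₁ + r₂)/2 = (8.044e+11 + 4.386e+12)/2 = 2.5952e+12 m.
Circular speeds: v₁ = √(GM/r₁) = 46281.4 m/s, v₂ = √(GM/r₂) = 19820.2 m/s.
Transfer speeds (vis-viva v² = GM(2/r − 1/a_t)): v₁ᵗ = 60166.6 m/s, v₂ᵗ = 11034.7 m/s.
(a) ΔV₁ = |v₁ᵗ − v₁| ≈ 1.389e+04 m/s = 13.89 km/s.
(b) ΔV₂ = |v₂ − v₂ᵗ| ≈ 8786 m/s = 8.786 km/s.
(c) ΔV_total = ΔV₁ + ΔV₂ ≈ 2.267e+04 m/s = 22.67 km/s.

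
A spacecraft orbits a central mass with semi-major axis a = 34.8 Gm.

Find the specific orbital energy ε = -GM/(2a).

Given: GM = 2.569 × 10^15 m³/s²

Convert to SI: a = 34.8 Gm = 3.48e+10 m.
ε = −GM / (2a).
ε = −2.569e+15 / (2 · 3.48e+10) J/kg ≈ -3.691e+04 J/kg = -36.91 kJ/kg.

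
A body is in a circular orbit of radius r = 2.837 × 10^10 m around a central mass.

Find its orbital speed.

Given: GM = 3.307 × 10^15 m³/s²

For a circular orbit, gravity supplies the centripetal force, so v = √(GM / r).
v = √(3.307e+15 / 2.837e+10) m/s ≈ 341.4 m/s = 341.4 m/s.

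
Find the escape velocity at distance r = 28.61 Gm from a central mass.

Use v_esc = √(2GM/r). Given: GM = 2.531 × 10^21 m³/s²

Convert to SI: r = 28.61 Gm = 2.861e+10 m.
Escape velocity comes from setting total energy to zero: ½v² − GM/r = 0 ⇒ v_esc = √(2GM / r).
v_esc = √(2 · 2.531e+21 / 2.861e+10) m/s ≈ 4.206e+05 m/s = 420.6 km/s.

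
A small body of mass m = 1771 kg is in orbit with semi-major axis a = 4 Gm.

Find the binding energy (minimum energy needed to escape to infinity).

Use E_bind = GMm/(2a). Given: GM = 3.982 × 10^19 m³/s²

Convert to SI: a = 4 Gm = 4e+09 m.
Total orbital energy is E = −GMm/(2a); binding energy is E_bind = −E = GMm/(2a).
E_bind = 3.982e+19 · 1771 / (2 · 4e+09) J ≈ 8.815e+12 J = 8.815 TJ.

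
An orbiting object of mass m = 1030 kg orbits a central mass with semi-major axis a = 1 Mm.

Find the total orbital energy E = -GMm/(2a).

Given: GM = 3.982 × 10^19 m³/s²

Convert to SI: a = 1 Mm = 1e+06 m.
E = −GMm / (2a).
E = −3.982e+19 · 1030 / (2 · 1e+06) J ≈ -2.051e+16 J = -20.51 PJ.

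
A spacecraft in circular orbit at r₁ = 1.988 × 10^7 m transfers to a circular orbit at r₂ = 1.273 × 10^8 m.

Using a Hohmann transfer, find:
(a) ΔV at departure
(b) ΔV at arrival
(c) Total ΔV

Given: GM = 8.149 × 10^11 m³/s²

Transfer semi-major axis: a_t = (r₁ + r₂)/2 = (1.988e+07 + 1.273e+08)/2 = 7.359e+07 m.
Circular speeds: v₁ = √(GM/r₁) = 202.462 m/s, v₂ = √(GM/r₂) = 80.0088 m/s.
Transfer speeds (vis-viva v² = GM(2/r − 1/a_t)): v₁ᵗ = 266.286 m/s, v₂ᵗ = 41.585 m/s.
(a) ΔV₁ = |v₁ᵗ − v₁| ≈ 63.82 m/s = 63.82 m/s.
(b) ΔV₂ = |v₂ − v₂ᵗ| ≈ 38.42 m/s = 38.42 m/s.
(c) ΔV_total = ΔV₁ + ΔV₂ ≈ 102.2 m/s = 102.2 m/s.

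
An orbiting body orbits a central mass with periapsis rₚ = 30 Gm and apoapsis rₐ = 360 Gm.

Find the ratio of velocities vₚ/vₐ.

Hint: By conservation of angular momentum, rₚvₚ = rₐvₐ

Convert to SI: rₚ = 30 Gm = 3e+10 m; rₐ = 360 Gm = 3.6e+11 m.
Conservation of angular momentum gives rₚvₚ = rₐvₐ, so vₚ/vₐ = rₐ/rₚ.
vₚ/vₐ = 3.6e+11 / 3e+10 ≈ 12.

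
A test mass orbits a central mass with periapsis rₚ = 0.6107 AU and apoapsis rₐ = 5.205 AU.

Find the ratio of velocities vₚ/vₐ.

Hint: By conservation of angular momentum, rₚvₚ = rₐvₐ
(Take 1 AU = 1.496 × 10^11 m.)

Convert to SI: rₚ = 0.6107 AU = 9.13607e+10 m; rₐ = 5.205 AU = 7.78668e+11 m.
Conservation of angular momentum gives rₚvₚ = rₐvₐ, so vₚ/vₐ = rₐ/rₚ.
vₚ/vₐ = 7.78668e+11 / 9.13607e+10 ≈ 8.523.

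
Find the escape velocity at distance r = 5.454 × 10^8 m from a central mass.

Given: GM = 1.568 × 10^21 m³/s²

Escape velocity comes from setting total energy to zero: ½v² − GM/r = 0 ⇒ v_esc = √(2GM / r).
v_esc = √(2 · 1.568e+21 / 5.454e+08) m/s ≈ 2.398e+06 m/s = 2398 km/s.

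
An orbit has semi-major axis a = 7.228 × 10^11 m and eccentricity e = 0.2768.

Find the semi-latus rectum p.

p = a (1 − e²).
p = 7.228e+11 · (1 − (0.2768)²) = 7.228e+11 · 0.923382 ≈ 6.674e+11 m = 6.674 × 10^11 m.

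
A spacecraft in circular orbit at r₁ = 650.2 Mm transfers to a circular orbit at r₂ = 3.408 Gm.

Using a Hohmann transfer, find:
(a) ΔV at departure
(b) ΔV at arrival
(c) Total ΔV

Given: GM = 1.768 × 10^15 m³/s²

Convert to SI: r₁ = 650.2 Mm = 6.502e+08 m; r₂ = 3.408 Gm = 3.408e+09 m.
Transfer semi-major axis: a_t = (r₁ + r₂)/2 = (6.502e+08 + 3.408e+09)/2 = 2.0291e+09 m.
Circular speeds: v₁ = √(GM/r₁) = 1648.99 m/s, v₂ = √(GM/r₂) = 720.263 m/s.
Transfer speeds (vis-viva v² = GM(2/r − 1/a_t)): v₁ᵗ = 2137.06 m/s, v₂ᵗ = 407.721 m/s.
(a) ΔV₁ = |v₁ᵗ − v₁| ≈ 488.1 m/s = 488.1 m/s.
(b) ΔV₂ = |v₂ − v₂ᵗ| ≈ 312.5 m/s = 312.5 m/s.
(c) ΔV_total = ΔV₁ + ΔV₂ ≈ 800.6 m/s = 800.6 m/s.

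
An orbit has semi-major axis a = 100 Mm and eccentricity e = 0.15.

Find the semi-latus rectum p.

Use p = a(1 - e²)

Convert to SI: a = 100 Mm = 1e+08 m.
p = a (1 − e²).
p = 1e+08 · (1 − (0.15)²) = 1e+08 · 0.9775 ≈ 9.775e+07 m = 97.75 Mm.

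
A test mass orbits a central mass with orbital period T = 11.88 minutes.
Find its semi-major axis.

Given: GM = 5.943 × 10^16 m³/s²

Convert to SI: T = 11.88 minutes = 712.8 s.
Invert Kepler's third law: a = (GM · T² / (4π²))^(1/3).
Substituting T = 712.8 s and GM = 5.943e+16 m³/s²:
a = (5.943e+16 · (712.8)² / (4π²))^(1/3) m
a ≈ 9.145e+06 m = 9.145 Mm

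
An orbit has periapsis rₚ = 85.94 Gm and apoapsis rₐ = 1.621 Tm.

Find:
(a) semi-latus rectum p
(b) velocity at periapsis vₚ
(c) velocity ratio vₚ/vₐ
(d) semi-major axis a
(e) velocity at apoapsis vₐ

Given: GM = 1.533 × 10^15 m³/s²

Convert to SI: rₚ = 85.94 Gm = 8.594e+10 m; rₐ = 1.621 Tm = 1.621e+12 m.
(a) From a = (rₚ + rₐ)/2 = 8.5347e+11 m and e = (rₐ − rₚ)/(rₐ + rₚ) = 0.899305, p = a(1 − e²) = 8.5347e+11 · (1 − (0.899305)²) ≈ 1.632e+11 m
(b) With a = (rₚ + rₐ)/2 = 8.5347e+11 m, vₚ = √(GM (2/rₚ − 1/a)) = √(1.533e+15 · (2/8.594e+10 − 1/8.5347e+11)) m/s ≈ 184.1 m/s
(c) Conservation of angular momentum (rₚvₚ = rₐvₐ) gives vₚ/vₐ = rₐ/rₚ = 1.621e+12/8.594e+10 ≈ 18.86
(d) a = (rₚ + rₐ)/2 = (8.594e+10 + 1.621e+12)/2 ≈ 8.535e+11 m
(e) With a = (rₚ + rₐ)/2 = 8.5347e+11 m, vₐ = √(GM (2/rₐ − 1/a)) = √(1.533e+15 · (2/1.621e+12 − 1/8.5347e+11)) m/s ≈ 9.759 m/s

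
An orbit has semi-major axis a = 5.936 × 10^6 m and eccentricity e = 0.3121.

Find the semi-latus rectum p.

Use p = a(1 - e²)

p = a (1 − e²).
p = 5.936e+06 · (1 − (0.3121)²) = 5.936e+06 · 0.902594 ≈ 5.358e+06 m = 5.358 × 10^6 m.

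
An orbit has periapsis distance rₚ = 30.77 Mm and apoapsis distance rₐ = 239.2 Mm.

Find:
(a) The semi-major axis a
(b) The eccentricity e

Convert to SI: rₚ = 30.77 Mm = 3.077e+07 m; rₐ = 239.2 Mm = 2.392e+08 m.
(a) a = (rₚ + rₐ) / 2 = (3.077e+07 + 2.392e+08) / 2 ≈ 1.35e+08 m = 135 Mm.
(b) e = (rₐ − rₚ) / (rₐ + rₚ) = (2.392e+08 − 3.077e+07) / (2.392e+08 + 3.077e+07) ≈ 0.772.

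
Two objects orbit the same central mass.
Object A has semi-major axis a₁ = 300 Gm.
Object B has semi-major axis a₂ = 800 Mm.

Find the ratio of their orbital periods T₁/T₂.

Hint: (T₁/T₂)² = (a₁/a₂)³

Convert to SI: a₁ = 300 Gm = 3e+11 m; a₂ = 800 Mm = 8e+08 m.
From Kepler's third law, (T₁/T₂)² = (a₁/a₂)³, so T₁/T₂ = (a₁/a₂)^(3/2).
a₁/a₂ = 3e+11 / 8e+08 = 375.
T₁/T₂ = (375)^(3/2) ≈ 7262.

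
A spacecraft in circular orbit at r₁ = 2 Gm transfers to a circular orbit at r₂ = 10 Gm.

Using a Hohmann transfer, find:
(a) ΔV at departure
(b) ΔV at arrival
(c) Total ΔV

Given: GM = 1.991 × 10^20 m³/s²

Convert to SI: r₁ = 2 Gm = 2e+09 m; r₂ = 10 Gm = 1e+10 m.
Transfer semi-major axis: a_t = (r₁ + r₂)/2 = (2e+09 + 1e+10)/2 = 6e+09 m.
Circular speeds: v₁ = √(GM/r₁) = 315515 m/s, v₂ = √(GM/r₂) = 141103 m/s.
Transfer speeds (vis-viva v² = GM(2/r − 1/a_t)): v₁ᵗ = 407329 m/s, v₂ᵗ = 81465.7 m/s.
(a) ΔV₁ = |v₁ᵗ − v₁| ≈ 9.181e+04 m/s = 91.81 km/s.
(b) ΔV₂ = |v₂ − v₂ᵗ| ≈ 5.964e+04 m/s = 59.64 km/s.
(c) ΔV_total = ΔV₁ + ΔV₂ ≈ 1.515e+05 m/s = 151.5 km/s.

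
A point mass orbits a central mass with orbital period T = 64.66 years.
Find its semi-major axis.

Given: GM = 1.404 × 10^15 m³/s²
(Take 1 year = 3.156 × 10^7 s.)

Convert to SI: T = 64.66 years = 2.04067e+09 s.
Invert Kepler's third law: a = (GM · T² / (4π²))^(1/3).
Substituting T = 2.04067e+09 s and GM = 1.404e+15 m³/s²:
a = (1.404e+15 · (2.04067e+09)² / (4π²))^(1/3) m
a ≈ 5.291e+10 m = 52.91 Gm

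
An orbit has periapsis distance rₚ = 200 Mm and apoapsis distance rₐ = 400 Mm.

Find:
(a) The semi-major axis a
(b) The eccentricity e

Convert to SI: rₚ = 200 Mm = 2e+08 m; rₐ = 400 Mm = 4e+08 m.
(a) a = (rₚ + rₐ) / 2 = (2e+08 + 4e+08) / 2 ≈ 3e+08 m = 300 Mm.
(b) e = (rₐ − rₚ) / (rₐ + rₚ) = (4e+08 − 2e+08) / (4e+08 + 2e+08) ≈ 0.3333.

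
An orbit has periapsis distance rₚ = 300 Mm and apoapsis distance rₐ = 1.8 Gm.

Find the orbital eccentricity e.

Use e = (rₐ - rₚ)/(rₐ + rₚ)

Convert to SI: rₚ = 300 Mm = 3e+08 m; rₐ = 1.8 Gm = 1.8e+09 m.
e = (rₐ − rₚ) / (rₐ + rₚ).
e = (1.8e+09 − 3e+08) / (1.8e+09 + 3e+08) = 1.5e+09 / 2.1e+09 ≈ 0.7143.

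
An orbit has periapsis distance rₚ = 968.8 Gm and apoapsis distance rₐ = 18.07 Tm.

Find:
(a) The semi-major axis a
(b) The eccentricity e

Convert to SI: rₚ = 968.8 Gm = 9.688e+11 m; rₐ = 18.07 Tm = 1.807e+13 m.
(a) a = (rₚ + rₐ) / 2 = (9.688e+11 + 1.807e+13) / 2 ≈ 9.519e+12 m = 9.519 Tm.
(b) e = (rₐ − rₚ) / (rₐ + rₚ) = (1.807e+13 − 9.688e+11) / (1.807e+13 + 9.688e+11) ≈ 0.8982.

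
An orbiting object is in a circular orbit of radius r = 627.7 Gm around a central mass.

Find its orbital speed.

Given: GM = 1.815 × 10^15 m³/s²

Convert to SI: r = 627.7 Gm = 6.277e+11 m.
For a circular orbit, gravity supplies the centripetal force, so v = √(GM / r).
v = √(1.815e+15 / 6.277e+11) m/s ≈ 53.77 m/s = 53.77 m/s.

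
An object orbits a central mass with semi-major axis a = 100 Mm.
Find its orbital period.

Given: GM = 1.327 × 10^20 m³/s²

Convert to SI: a = 100 Mm = 1e+08 m.
Kepler's third law: T = 2π √(a³ / GM).
Substituting a = 1e+08 m and GM = 1.327e+20 m³/s²:
T = 2π √((1e+08)³ / 1.327e+20) s
T ≈ 545.4 s = 9.091 minutes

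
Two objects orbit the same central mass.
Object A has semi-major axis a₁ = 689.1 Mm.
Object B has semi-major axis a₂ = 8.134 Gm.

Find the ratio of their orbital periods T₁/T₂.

Convert to SI: a₁ = 689.1 Mm = 6.891e+08 m; a₂ = 8.134 Gm = 8.134e+09 m.
From Kepler's third law, (T₁/T₂)² = (a₁/a₂)³, so T₁/T₂ = (a₁/a₂)^(3/2).
a₁/a₂ = 6.891e+08 / 8.134e+09 = 0.0847185.
T₁/T₂ = (0.0847185)^(3/2) ≈ 0.02466.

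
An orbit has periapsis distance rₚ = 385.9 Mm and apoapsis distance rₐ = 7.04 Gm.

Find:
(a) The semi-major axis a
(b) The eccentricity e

Convert to SI: rₚ = 385.9 Mm = 3.859e+08 m; rₐ = 7.04 Gm = 7.04e+09 m.
(a) a = (rₚ + rₐ) / 2 = (3.859e+08 + 7.04e+09) / 2 ≈ 3.713e+09 m = 3.713 Gm.
(b) e = (rₐ − rₚ) / (rₐ + rₚ) = (7.04e+09 − 3.859e+08) / (7.04e+09 + 3.859e+08) ≈ 0.8961.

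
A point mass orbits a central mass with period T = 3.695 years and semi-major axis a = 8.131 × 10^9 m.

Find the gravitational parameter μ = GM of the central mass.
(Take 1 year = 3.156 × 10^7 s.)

Convert to SI: T = 3.695 years = 1.16614e+08 s.
GM = 4π² · a³ / T².
GM = 4π² · (8.131e+09)³ / (1.16614e+08)² m³/s² ≈ 1.561e+15 m³/s² = 1.561 × 10^15 m³/s².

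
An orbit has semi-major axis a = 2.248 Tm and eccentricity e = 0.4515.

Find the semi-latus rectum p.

Convert to SI: a = 2.248 Tm = 2.248e+12 m.
p = a (1 − e²).
p = 2.248e+12 · (1 − (0.4515)²) = 2.248e+12 · 0.796148 ≈ 1.79e+12 m = 1.79 Tm.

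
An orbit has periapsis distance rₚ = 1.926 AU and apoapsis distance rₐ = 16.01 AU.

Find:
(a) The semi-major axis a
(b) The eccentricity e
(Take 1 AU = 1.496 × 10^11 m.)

Convert to SI: rₚ = 1.926 AU = 2.8813e+11 m; rₐ = 16.01 AU = 2.3951e+12 m.
(a) a = (rₚ + rₐ) / 2 = (2.8813e+11 + 2.3951e+12) / 2 ≈ 1.342e+12 m = 8.968 AU.
(b) e = (rₐ − rₚ) / (rₐ + rₚ) = (2.3951e+12 − 2.8813e+11) / (2.3951e+12 + 2.8813e+11) ≈ 0.7852.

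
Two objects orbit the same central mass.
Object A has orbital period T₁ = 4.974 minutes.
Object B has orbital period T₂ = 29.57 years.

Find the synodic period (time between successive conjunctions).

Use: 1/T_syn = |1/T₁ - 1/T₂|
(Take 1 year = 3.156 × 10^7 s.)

Convert to SI: T₁ = 4.974 minutes = 298.44 s; T₂ = 29.57 years = 9.33229e+08 s.
T_syn = |T₁ · T₂ / (T₁ − T₂)|.
T_syn = |298.44 · 9.33229e+08 / (298.44 − 9.33229e+08)| s ≈ 298.4 s = 4.974 minutes.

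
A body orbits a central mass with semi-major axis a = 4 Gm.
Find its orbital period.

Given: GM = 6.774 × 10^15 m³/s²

Convert to SI: a = 4 Gm = 4e+09 m.
Kepler's third law: T = 2π √(a³ / GM).
Substituting a = 4e+09 m and GM = 6.774e+15 m³/s²:
T = 2π √((4e+09)³ / 6.774e+15) s
T ≈ 1.931e+07 s = 223.5 days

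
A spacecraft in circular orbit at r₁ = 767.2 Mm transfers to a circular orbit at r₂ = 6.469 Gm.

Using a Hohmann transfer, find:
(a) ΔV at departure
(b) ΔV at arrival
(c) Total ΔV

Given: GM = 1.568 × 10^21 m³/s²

Convert to SI: r₁ = 767.2 Mm = 7.672e+08 m; r₂ = 6.469 Gm = 6.469e+09 m.
Transfer semi-major axis: a_t = (r₁ + r₂)/2 = (7.672e+08 + 6.469e+09)/2 = 3.6181e+09 m.
Circular speeds: v₁ = √(GM/r₁) = 1.42961e+06 m/s, v₂ = √(GM/r₂) = 492328 m/s.
Transfer speeds (vis-viva v² = GM(2/r − 1/a_t)): v₁ᵗ = 1.9116e+06 m/s, v₂ᵗ = 226709 m/s.
(a) ΔV₁ = |v₁ᵗ − v₁| ≈ 4.82e+05 m/s = 482 km/s.
(b) ΔV₂ = |v₂ − v₂ᵗ| ≈ 2.656e+05 m/s = 265.6 km/s.
(c) ΔV_total = ΔV₁ + ΔV₂ ≈ 7.476e+05 m/s = 747.6 km/s.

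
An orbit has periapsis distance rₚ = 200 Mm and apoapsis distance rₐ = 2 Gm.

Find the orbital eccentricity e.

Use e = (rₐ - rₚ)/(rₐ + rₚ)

Convert to SI: rₚ = 200 Mm = 2e+08 m; rₐ = 2 Gm = 2e+09 m.
e = (rₐ − rₚ) / (rₐ + rₚ).
e = (2e+09 − 2e+08) / (2e+09 + 2e+08) = 1.8e+09 / 2.2e+09 ≈ 0.8182.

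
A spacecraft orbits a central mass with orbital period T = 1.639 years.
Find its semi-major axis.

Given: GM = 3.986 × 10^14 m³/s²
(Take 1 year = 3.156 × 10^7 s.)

Convert to SI: T = 1.639 years = 5.17268e+07 s.
Invert Kepler's third law: a = (GM · T² / (4π²))^(1/3).
Substituting T = 5.17268e+07 s and GM = 3.986e+14 m³/s²:
a = (3.986e+14 · (5.17268e+07)² / (4π²))^(1/3) m
a ≈ 3.001e+09 m = 3.001 Gm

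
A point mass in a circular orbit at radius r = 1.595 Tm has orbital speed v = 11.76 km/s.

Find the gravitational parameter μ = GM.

Convert to SI: r = 1.595 Tm = 1.595e+12 m; v = 11.76 km/s = 11760 m/s.
For a circular orbit v² = GM/r, so GM = v² · r.
GM = (11760)² · 1.595e+12 m³/s² ≈ 2.206e+20 m³/s² = 2.206 × 10^20 m³/s².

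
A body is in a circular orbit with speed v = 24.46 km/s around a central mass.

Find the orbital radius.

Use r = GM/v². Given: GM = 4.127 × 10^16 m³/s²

Convert to SI: v = 24.46 km/s = 24460 m/s.
For a circular orbit, v² = GM / r, so r = GM / v².
r = 4.127e+16 / (24460)² m ≈ 6.898e+07 m = 68.98 Mm.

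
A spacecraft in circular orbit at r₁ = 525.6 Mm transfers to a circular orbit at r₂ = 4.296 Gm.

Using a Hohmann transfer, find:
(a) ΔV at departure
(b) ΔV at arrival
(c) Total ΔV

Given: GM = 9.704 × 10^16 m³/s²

Convert to SI: r₁ = 525.6 Mm = 5.256e+08 m; r₂ = 4.296 Gm = 4.296e+09 m.
Transfer semi-major axis: a_t = (r₁ + r₂)/2 = (5.256e+08 + 4.296e+09)/2 = 2.4108e+09 m.
Circular speeds: v₁ = √(GM/r₁) = 13587.8 m/s, v₂ = √(GM/r₂) = 4752.73 m/s.
Transfer speeds (vis-viva v² = GM(2/r − 1/a_t)): v₁ᵗ = 18138.4 m/s, v₂ᵗ = 2219.17 m/s.
(a) ΔV₁ = |v₁ᵗ − v₁| ≈ 4551 m/s = 4.551 km/s.
(b) ΔV₂ = |v₂ − v₂ᵗ| ≈ 2534 m/s = 2.534 km/s.
(c) ΔV_total = ΔV₁ + ΔV₂ ≈ 7084 m/s = 7.084 km/s.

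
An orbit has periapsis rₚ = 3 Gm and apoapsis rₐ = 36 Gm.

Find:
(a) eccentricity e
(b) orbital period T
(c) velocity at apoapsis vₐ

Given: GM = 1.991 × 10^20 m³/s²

Convert to SI: rₚ = 3 Gm = 3e+09 m; rₐ = 36 Gm = 3.6e+10 m.
(a) e = (rₐ − rₚ)/(rₐ + rₚ) = (3.6e+10 − 3e+09)/(3.6e+10 + 3e+09) ≈ 0.8462
(b) With a = (rₚ + rₐ)/2 = 1.95e+10 m, T = 2π √(a³/GM) = 2π √((1.95e+10)³/1.991e+20) s ≈ 1.213e+06 s
(c) With a = (rₚ + rₐ)/2 = 1.95e+10 m, vₐ = √(GM (2/rₐ − 1/a)) = √(1.991e+20 · (2/3.6e+10 − 1/1.95e+10)) m/s ≈ 2.917e+04 m/s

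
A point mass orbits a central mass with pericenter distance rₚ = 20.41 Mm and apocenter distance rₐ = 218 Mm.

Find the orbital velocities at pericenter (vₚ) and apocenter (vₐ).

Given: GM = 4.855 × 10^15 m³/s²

Convert to SI: rₚ = 20.41 Mm = 2.041e+07 m; rₐ = 218 Mm = 2.18e+08 m.
Use the vis-viva equation v² = GM(2/r − 1/a) with a = (rₚ + rₐ)/2 = (2.041e+07 + 2.18e+08)/2 = 1.19205e+08 m.
vₚ = √(GM · (2/rₚ − 1/a)) = √(4.855e+15 · (2/2.041e+07 − 1/1.19205e+08)) m/s ≈ 2.086e+04 m/s = 20.86 km/s.
vₐ = √(GM · (2/rₐ − 1/a)) = √(4.855e+15 · (2/2.18e+08 − 1/1.19205e+08)) m/s ≈ 1953 m/s = 1.953 km/s.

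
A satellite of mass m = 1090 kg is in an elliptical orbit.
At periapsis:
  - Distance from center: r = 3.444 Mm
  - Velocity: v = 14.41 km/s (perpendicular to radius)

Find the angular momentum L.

Convert to SI: r = 3.444 Mm = 3.444e+06 m; v = 14.41 km/s = 14410 m/s.
Since v is perpendicular to r, L = m · v · r.
L = 1090 · 14410 · 3.444e+06 kg·m²/s ≈ 5.409e+13 kg·m²/s.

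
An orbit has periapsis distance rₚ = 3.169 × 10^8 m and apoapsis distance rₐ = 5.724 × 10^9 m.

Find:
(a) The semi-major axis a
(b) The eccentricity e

(a) a = (rₚ + rₐ) / 2 = (3.169e+08 + 5.724e+09) / 2 ≈ 3.02e+09 m = 3.02 × 10^9 m.
(b) e = (rₐ − rₚ) / (rₐ + rₚ) = (5.724e+09 − 3.169e+08) / (5.724e+09 + 3.169e+08) ≈ 0.8951.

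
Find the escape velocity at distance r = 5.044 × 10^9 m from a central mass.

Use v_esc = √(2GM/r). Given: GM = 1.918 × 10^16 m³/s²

Escape velocity comes from setting total energy to zero: ½v² − GM/r = 0 ⇒ v_esc = √(2GM / r).
v_esc = √(2 · 1.918e+16 / 5.044e+09) m/s ≈ 2758 m/s = 2.758 km/s.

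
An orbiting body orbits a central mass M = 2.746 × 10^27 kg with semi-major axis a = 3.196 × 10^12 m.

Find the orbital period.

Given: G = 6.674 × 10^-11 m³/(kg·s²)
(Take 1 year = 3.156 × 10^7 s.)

GM = G · M = 6.674e-11 · 2.746e+27 = 1.83268e+17 m³/s².
Kepler's third law: T = 2π √(a³ / GM).
Substituting a = 3.196e+12 m and GM = 1.83268e+17 m³/s²:
T = 2π √((3.196e+12)³ / 1.83268e+17) s
T ≈ 8.386e+10 s = 2657 years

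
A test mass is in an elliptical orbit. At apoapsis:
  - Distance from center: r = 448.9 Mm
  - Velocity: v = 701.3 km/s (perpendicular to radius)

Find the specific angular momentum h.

Convert to SI: r = 448.9 Mm = 4.489e+08 m; v = 701.3 km/s = 701300 m/s.
With v perpendicular to r, h = r · v.
h = 4.489e+08 · 701300 m²/s ≈ 3.148e+14 m²/s.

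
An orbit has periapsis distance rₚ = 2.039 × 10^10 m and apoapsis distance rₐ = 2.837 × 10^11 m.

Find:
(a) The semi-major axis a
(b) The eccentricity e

(a) a = (rₚ + rₐ) / 2 = (2.039e+10 + 2.837e+11) / 2 ≈ 1.52e+11 m = 1.52 × 10^11 m.
(b) e = (rₐ − rₚ) / (rₐ + rₚ) = (2.837e+11 − 2.039e+10) / (2.837e+11 + 2.039e+10) ≈ 0.8659.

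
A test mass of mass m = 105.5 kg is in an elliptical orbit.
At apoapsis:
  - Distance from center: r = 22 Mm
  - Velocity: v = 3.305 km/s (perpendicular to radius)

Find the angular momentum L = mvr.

Convert to SI: r = 22 Mm = 2.2e+07 m; v = 3.305 km/s = 3305 m/s.
Since v is perpendicular to r, L = m · v · r.
L = 105.5 · 3305 · 2.2e+07 kg·m²/s ≈ 7.671e+12 kg·m²/s.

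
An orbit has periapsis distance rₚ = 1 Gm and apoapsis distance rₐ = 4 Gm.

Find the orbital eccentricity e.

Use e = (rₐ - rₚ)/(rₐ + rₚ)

Convert to SI: rₚ = 1 Gm = 1e+09 m; rₐ = 4 Gm = 4e+09 m.
e = (rₐ − rₚ) / (rₐ + rₚ).
e = (4e+09 − 1e+09) / (4e+09 + 1e+09) = 3e+09 / 5e+09 ≈ 0.6.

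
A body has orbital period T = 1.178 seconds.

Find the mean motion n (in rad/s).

n = 2π / T.
n = 2π / 1.178 s ≈ 5.334 rad/s.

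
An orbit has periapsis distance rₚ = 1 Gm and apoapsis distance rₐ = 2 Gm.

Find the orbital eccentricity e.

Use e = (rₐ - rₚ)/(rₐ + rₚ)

Convert to SI: rₚ = 1 Gm = 1e+09 m; rₐ = 2 Gm = 2e+09 m.
e = (rₐ − rₚ) / (rₐ + rₚ).
e = (2e+09 − 1e+09) / (2e+09 + 1e+09) = 1e+09 / 3e+09 ≈ 0.3333.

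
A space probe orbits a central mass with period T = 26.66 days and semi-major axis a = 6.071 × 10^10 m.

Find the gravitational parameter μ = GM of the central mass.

Convert to SI: T = 26.66 days = 2.30342e+06 s.
GM = 4π² · a³ / T².
GM = 4π² · (6.071e+10)³ / (2.30342e+06)² m³/s² ≈ 1.665e+21 m³/s² = 1.665 × 10^21 m³/s².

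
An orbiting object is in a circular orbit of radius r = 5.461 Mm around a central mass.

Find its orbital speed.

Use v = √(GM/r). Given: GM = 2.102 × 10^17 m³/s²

Convert to SI: r = 5.461 Mm = 5.461e+06 m.
For a circular orbit, gravity supplies the centripetal force, so v = √(GM / r).
v = √(2.102e+17 / 5.461e+06) m/s ≈ 1.962e+05 m/s = 196.2 km/s.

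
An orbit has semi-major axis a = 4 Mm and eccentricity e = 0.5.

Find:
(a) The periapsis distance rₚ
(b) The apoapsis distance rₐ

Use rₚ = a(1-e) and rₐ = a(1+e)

Convert to SI: a = 4 Mm = 4e+06 m.
(a) rₚ = a(1 − e) = 4e+06 · (1 − 0.5) = 4e+06 · 0.5 ≈ 2e+06 m = 2 Mm.
(b) rₐ = a(1 + e) = 4e+06 · (1 + 0.5) = 4e+06 · 1.5 ≈ 6e+06 m = 6 Mm.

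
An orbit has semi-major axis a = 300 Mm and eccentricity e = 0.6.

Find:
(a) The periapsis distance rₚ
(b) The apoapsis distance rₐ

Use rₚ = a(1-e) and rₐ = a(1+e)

Convert to SI: a = 300 Mm = 3e+08 m.
(a) rₚ = a(1 − e) = 3e+08 · (1 − 0.6) = 3e+08 · 0.4 ≈ 1.2e+08 m = 120 Mm.
(b) rₐ = a(1 + e) = 3e+08 · (1 + 0.6) = 3e+08 · 1.6 ≈ 4.8e+08 m = 480 Mm.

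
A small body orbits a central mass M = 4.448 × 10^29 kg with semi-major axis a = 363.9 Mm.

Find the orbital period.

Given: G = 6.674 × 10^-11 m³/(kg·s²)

Convert to SI: a = 363.9 Mm = 3.639e+08 m.
GM = G · M = 6.674e-11 · 4.448e+29 = 2.9686e+19 m³/s².
Kepler's third law: T = 2π √(a³ / GM).
Substituting a = 3.639e+08 m and GM = 2.9686e+19 m³/s²:
T = 2π √((3.639e+08)³ / 2.9686e+19) s
T ≈ 8005 s = 2.224 hours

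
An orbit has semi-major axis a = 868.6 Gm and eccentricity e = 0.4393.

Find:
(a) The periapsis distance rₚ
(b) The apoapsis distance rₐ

Convert to SI: a = 868.6 Gm = 8.686e+11 m.
(a) rₚ = a(1 − e) = 8.686e+11 · (1 − 0.4393) = 8.686e+11 · 0.5607 ≈ 4.87e+11 m = 487 Gm.
(b) rₐ = a(1 + e) = 8.686e+11 · (1 + 0.4393) = 8.686e+11 · 1.4393 ≈ 1.25e+12 m = 1.25 Tm.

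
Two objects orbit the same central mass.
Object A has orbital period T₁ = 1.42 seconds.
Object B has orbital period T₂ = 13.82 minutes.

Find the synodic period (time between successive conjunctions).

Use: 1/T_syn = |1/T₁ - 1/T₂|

Convert to SI: T₂ = 13.82 minutes = 829.2 s.
T_syn = |T₁ · T₂ / (T₁ − T₂)|.
T_syn = |1.42 · 829.2 / (1.42 − 829.2)| s ≈ 1.422 s = 1.422 seconds.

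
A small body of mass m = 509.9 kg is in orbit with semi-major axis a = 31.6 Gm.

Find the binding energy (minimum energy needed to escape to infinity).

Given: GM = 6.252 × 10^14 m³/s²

Convert to SI: a = 31.6 Gm = 3.16e+10 m.
Total orbital energy is E = −GMm/(2a); binding energy is E_bind = −E = GMm/(2a).
E_bind = 6.252e+14 · 509.9 / (2 · 3.16e+10) J ≈ 5.044e+06 J = 5.044 MJ.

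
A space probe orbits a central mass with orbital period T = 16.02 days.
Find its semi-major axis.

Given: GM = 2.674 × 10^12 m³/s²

Convert to SI: T = 16.02 days = 1.38413e+06 s.
Invert Kepler's third law: a = (GM · T² / (4π²))^(1/3).
Substituting T = 1.38413e+06 s and GM = 2.674e+12 m³/s²:
a = (2.674e+12 · (1.38413e+06)² / (4π²))^(1/3) m
a ≈ 5.063e+07 m = 50.63 Mm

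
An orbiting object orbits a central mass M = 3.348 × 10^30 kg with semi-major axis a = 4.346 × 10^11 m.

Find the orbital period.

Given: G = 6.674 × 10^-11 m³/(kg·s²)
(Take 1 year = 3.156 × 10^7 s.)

GM = G · M = 6.674e-11 · 3.348e+30 = 2.23446e+20 m³/s².
Kepler's third law: T = 2π √(a³ / GM).
Substituting a = 4.346e+11 m and GM = 2.23446e+20 m³/s²:
T = 2π √((4.346e+11)³ / 2.23446e+20) s
T ≈ 1.204e+08 s = 3.816 years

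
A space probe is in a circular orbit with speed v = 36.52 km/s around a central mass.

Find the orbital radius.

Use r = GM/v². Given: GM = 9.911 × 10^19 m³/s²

Convert to SI: v = 36.52 km/s = 36520 m/s.
For a circular orbit, v² = GM / r, so r = GM / v².
r = 9.911e+19 / (36520)² m ≈ 7.431e+10 m = 74.31 Gm.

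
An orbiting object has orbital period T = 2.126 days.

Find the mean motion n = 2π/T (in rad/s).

Convert to SI: T = 2.126 days = 183686 s.
n = 2π / T.
n = 2π / 183686 s ≈ 3.421e-05 rad/s.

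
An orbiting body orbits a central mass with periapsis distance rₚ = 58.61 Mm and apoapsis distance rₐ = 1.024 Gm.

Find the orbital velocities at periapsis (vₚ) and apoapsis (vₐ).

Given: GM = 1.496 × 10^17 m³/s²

Convert to SI: rₚ = 58.61 Mm = 5.861e+07 m; rₐ = 1.024 Gm = 1.024e+09 m.
Use the vis-viva equation v² = GM(2/r − 1/a) with a = (rₚ + rₐ)/2 = (5.861e+07 + 1.024e+09)/2 = 5.41305e+08 m.
vₚ = √(GM · (2/rₚ − 1/a)) = √(1.496e+17 · (2/5.861e+07 − 1/5.41305e+08)) m/s ≈ 6.949e+04 m/s = 69.49 km/s.
vₐ = √(GM · (2/rₐ − 1/a)) = √(1.496e+17 · (2/1.024e+09 − 1/5.41305e+08)) m/s ≈ 3977 m/s = 3.977 km/s.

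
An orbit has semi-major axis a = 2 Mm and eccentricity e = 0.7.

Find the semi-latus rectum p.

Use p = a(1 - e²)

Convert to SI: a = 2 Mm = 2e+06 m.
p = a (1 − e²).
p = 2e+06 · (1 − (0.7)²) = 2e+06 · 0.51 ≈ 1.02e+06 m = 1.02 Mm.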